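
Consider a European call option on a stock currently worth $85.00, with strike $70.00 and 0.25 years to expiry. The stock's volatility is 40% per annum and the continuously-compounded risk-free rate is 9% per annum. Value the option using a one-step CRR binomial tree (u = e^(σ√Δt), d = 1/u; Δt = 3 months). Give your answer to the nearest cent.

CRR parameters: u = e^(σ√Δt) = e^(0.4·√0.25) = 1.2214, d = 1/u = 0.8187
Per-period rate: rΔt = 0.09·0.25 = 0.0225, so R = e^0.0225 = 1.0228
Risk-neutral probability p = (e^0.0225 − 0.8187)/(1.2214 − 0.8187) = 0.2040/0.4027 = 0.5067
Terminal stock prices: S_u = 103.8, S_d = 69.59
Terminal payoffs (S − K): max(33.82, 0) = 33.82, max(-0.4079, 0) = 0
Node 0 (S = 85): V_0 = e^(−0.0225)·[0.5067·33.8192 + 0.4933·0.0000] = 16.7542

$16.75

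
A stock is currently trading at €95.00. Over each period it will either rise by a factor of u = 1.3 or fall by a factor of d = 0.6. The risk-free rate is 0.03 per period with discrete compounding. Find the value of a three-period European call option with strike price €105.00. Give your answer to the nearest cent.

Risk-neutral probability p = (1 + 0.03 − 0.6)/(1.3 − 0.6) = 0.4300/0.7000 = 0.6143
Terminal stock prices: S_uuu = 208.7, S_uud = 96.33, S_udd = 44.46, S_ddd = 20.52
Terminal payoffs (S − K): max(103.7, 0) = 103.7, max(-8.67, 0) = 0, max(-60.54, 0) = 0, max(-84.48, 0) = 0
Node uu (S = 160.6): V_uu = 1/1.03·[0.6143·103.7150 + 0.3857·0.0000] = 61.8550
Node ud (S = 74.1): V_ud = 1/1.03·[0.6143·0.0000 + 0.3857·0.0000] = 0.0000
Node dd (S = 34.2): V_dd = 1/1.03·[0.6143·0.0000 + 0.3857·0.0000] = 0.0000
Node u (S = 123.5): V_u = 1/1.03·[0.6143·61.8550 + 0.3857·0.0000] = 36.8899
Node d (S = 57): V_d = 1/1.03·[0.6143·0.0000 + 0.3857·0.0000] = 0.0000
Node 0 (S = 95): V_0 = 1/1.03·[0.6143·36.8899 + 0.3857·0.0000] = 22.0009

€22.00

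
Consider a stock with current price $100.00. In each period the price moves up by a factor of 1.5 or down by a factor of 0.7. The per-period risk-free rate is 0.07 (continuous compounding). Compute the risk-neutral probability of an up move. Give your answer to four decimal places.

p = 0.4656

Risk-neutral probability p = (e^0.07 − 0.7)/(1.5 − 0.7) = 0.3725/0.8000 = 0.4656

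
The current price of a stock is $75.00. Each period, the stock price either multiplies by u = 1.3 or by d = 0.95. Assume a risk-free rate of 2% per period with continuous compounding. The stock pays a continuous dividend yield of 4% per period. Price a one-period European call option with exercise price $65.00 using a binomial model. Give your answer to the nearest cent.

Per-period risk-free factor R = e^0.02 = 1.0202; dividend-adjusted growth = e^(0.02−0.04) = 0.9802.
Risk-neutral probability p = (0.9802 − 0.95)/(1.3 − 0.95) = 0.0302/0.3500 = 0.0863
Terminal stock prices: S_u = 97.5, S_d = 71.25
Terminal payoffs (S − K): max(32.5, 0) = 32.5, max(6.25, 0) = 6.25
Node 0 (S = 75): V_0 = e^(−0.02)·[0.0863·32.5000 + 0.9137·6.2500] = 8.3463

$8.35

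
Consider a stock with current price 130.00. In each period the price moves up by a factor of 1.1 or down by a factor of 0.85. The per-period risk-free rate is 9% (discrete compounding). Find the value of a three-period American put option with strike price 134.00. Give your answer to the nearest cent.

Risk-neutral probability p = (1 + 0.09 − 0.85)/(1.1 − 0.85) = 0.2400/0.2500 = 0.9600
Terminal stock prices: S_uuu = 173, S_uud = 133.7, S_udd = 103.3, S_ddd = 79.84
Terminal payoffs (K − S): max(-39.03, 0) = 0, max(0.295, 0) = 0.295, max(30.68, 0) = 30.68, max(54.16, 0) = 54.16
Node uu (S = 157.3): continuation = 1/1.09·[0.9600·0.0000 + 0.0400·0.2950] = 0.0108; exercise value = 0.0000 ≤ continuation, so V_uu = 0.0108
Node ud (S = 121.5): continuation = 1/1.09·[0.9600·0.2950 + 0.0400·30.6825] = 1.3858; exercise value = 12.4500 > continuation, so V_ud = 12.4500 (exercise)
Node dd (S = 93.92): continuation = 1/1.09·[0.9600·30.6825 + 0.0400·54.1638] = 29.0108; exercise value = 40.0750 > continuation, so V_dd = 40.0750 (exercise)
Node u (S = 143): continuation = 1/1.09·[0.9600·0.0108 + 0.0400·12.4500] = 0.4664; exercise value = 0.0000 ≤ continuation, so V_u = 0.4664
Node d (S = 110.5): continuation = 1/1.09·[0.9600·12.4500 + 0.0400·40.0750] = 12.4358; exercise value = 23.5000 > continuation, so V_d = 23.5000 (exercise)
Node 0 (S = 130): continuation = 1/1.09·[0.9600·0.4664 + 0.0400·23.5000] = 1.2732; exercise value = 4.0000 > continuation, so V_0 = 4.0000 (exercise)

4.00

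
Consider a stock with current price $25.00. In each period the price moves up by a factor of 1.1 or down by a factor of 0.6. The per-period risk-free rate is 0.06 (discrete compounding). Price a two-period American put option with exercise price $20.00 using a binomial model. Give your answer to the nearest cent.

Risk-neutral probability p = (1 + 0.06 − 0.6)/(1.1 − 0.6) = 0.4600/0.5000 = 0.9200
Terminal stock prices: S_uu = 30.25, S_ud = 16.5, S_dd = 9
Terminal payoffs (K − S): max(-10.25, 0) = 0, max(3.5, 0) = 3.5, max(11, 0) = 11
Node u (S = 27.5): continuation = 1/1.06·[0.9200·0.0000 + 0.0800·3.5000] = 0.2642; exercise value = 0.0000 ≤ continuation, so V_u = 0.2642
Node d (S = 15): continuation = 1/1.06·[0.9200·3.5000 + 0.0800·11.0000] = 3.8679; exercise value = 5.0000 > continuation, so V_d = 5.0000 (exercise)
Node 0 (S = 25): continuation = 1/1.06·[0.9200·0.2642 + 0.0800·5.0000] = 0.6066; exercise value = 0.0000 ≤ continuation, so V_0 = 0.6066

$0.61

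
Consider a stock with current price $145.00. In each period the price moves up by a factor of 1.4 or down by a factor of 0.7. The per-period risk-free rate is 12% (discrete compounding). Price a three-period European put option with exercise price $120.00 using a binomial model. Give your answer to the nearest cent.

Risk-neutral probability p = (1 + 0.12 − 0.7)/(1.4 − 0.7) = 0.4200/0.7000 = 0.6000
Terminal stock prices: S_uuu = 397.9, S_uud = 198.9, S_udd = 99.47, S_ddd = 49.73
Terminal payoffs (K − S): max(-277.9, 0) = 0, max(-78.94, 0) = 0, max(20.53, 0) = 20.53, max(70.27, 0) = 70.27
Node uu (S = 284.2): V_uu = 1/1.12·[0.6000·0.0000 + 0.4000·0.0000] = 0.0000
Node ud (S = 142.1): V_ud = 1/1.12·[0.6000·0.0000 + 0.4000·20.5300] = 7.3321
Node dd (S = 71.05): V_dd = 1/1.12·[0.6000·20.5300 + 0.4000·70.2650] = 36.0929
Node u (S = 203): V_u = 1/1.12·[0.6000·0.0000 + 0.4000·7.3321] = 2.6186
Node d (S = 101.5): V_d = 1/1.12·[0.6000·7.3321 + 0.4000·36.0929] = 16.8182
Node 0 (S = 145): V_0 = 1/1.12·[0.6000·2.6186 + 0.4000·16.8182] = 7.4093

$7.41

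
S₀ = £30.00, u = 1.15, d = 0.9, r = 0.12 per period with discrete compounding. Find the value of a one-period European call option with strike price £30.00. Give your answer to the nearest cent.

Risk-neutral probability p = (1 + 0.12 − 0.9)/(1.15 − 0.9) = 0.2200/0.2500 = 0.8800
Terminal stock prices: S_u = 34.5, S_d = 27
Terminal payoffs (S − K): max(4.5, 0) = 4.5, max(-3, 0) = 0
Node 0 (S = 30): V_0 = 1/1.12·[0.8800·4.5000 + 0.1200·0.0000] = 3.5357

£3.54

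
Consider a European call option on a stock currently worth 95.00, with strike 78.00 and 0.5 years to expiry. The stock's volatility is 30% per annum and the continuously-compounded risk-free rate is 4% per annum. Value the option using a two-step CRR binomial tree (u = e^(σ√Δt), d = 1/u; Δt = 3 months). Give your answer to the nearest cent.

20.44

CRR parameters: u = e^(σ√Δt) = e^(0.3·√0.25) = 1.1618, d = 1/u = 0.8607
Per-period rate: rΔt = 0.04·0.25 = 0.01, so R = e^0.01 = 1.0101
Risk-neutral probability p = (e^0.01 − 0.8607)/(1.1618 − 0.8607) = 0.1493/0.3011 = 0.4959
Terminal stock prices: S_uu = 128.2, S_ud = 95, S_dd = 70.38
Terminal payoffs (S − K): max(50.24, 0) = 50.24, max(17, 0) = 17, max(-7.622, 0) = 0
Node u (S = 110.4): V_u = e^(−0.01)·[0.4959·50.2366 + 0.5041·17.0000] = 33.1504
Node d (S = 81.77): V_d = e^(−0.01)·[0.4959·17.0000 + 0.5041·0.0000] = 8.3472
Node 0 (S = 95): V_0 = e^(−0.01)·[0.4959·33.1504 + 0.5041·8.3472] = 20.4428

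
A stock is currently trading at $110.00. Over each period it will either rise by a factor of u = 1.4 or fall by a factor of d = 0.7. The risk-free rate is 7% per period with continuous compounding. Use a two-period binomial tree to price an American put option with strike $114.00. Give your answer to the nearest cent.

$17.48

Risk-neutral probability p = (e^0.07 − 0.7)/(1.4 − 0.7) = 0.3725/0.7000 = 0.5322
Terminal stock prices: S_uu = 215.6, S_ud = 107.8, S_dd = 53.9
Terminal payoffs (K − S): max(-101.6, 0) = 0, max(6.2, 0) = 6.2, max(60.1, 0) = 60.1
Node u (S = 154): continuation = e^(−0.07)·[0.5322·0.0000 + 0.4678·6.2000] = 2.7045; exercise value = 0.0000 ≤ continuation, so V_u = 2.7045
Node d (S = 77): continuation = e^(−0.07)·[0.5322·6.2000 + 0.4678·60.1000] = 29.2929; exercise value = 37.0000 > continuation, so V_d = 37.0000 (exercise)
Node 0 (S = 110): continuation = e^(−0.07)·[0.5322·2.7045 + 0.4678·37.0000] = 17.4819; exercise value = 4.0000 ≤ continuation, so V_0 = 17.4819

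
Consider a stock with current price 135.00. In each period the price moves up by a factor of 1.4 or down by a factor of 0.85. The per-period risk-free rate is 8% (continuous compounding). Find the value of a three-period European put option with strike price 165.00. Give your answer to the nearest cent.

Risk-neutral probability p = (e^0.08 − 0.85)/(1.4 − 0.85) = 0.2333/0.5500 = 0.4242
Terminal stock prices: S_uuu = 370.4, S_uud = 224.9, S_udd = 136.6, S_ddd = 82.91
Terminal payoffs (K − S): max(-205.4, 0) = 0, max(-59.91, 0) = 0, max(28.45, 0) = 28.45, max(82.09, 0) = 82.09
Node uu (S = 264.6): V_uu = e^(−0.08)·[0.4242·0.0000 + 0.5758·0.0000] = 0.0000
Node ud (S = 160.7): V_ud = e^(−0.08)·[0.4242·0.0000 + 0.5758·28.4475] = 15.1218
Node dd (S = 97.54): V_dd = e^(−0.08)·[0.4242·28.4475 + 0.5758·82.0931] = 54.7767
Node u (S = 189): V_u = e^(−0.08)·[0.4242·0.0000 + 0.5758·15.1218] = 8.0383
Node d (S = 114.8): V_d = e^(−0.08)·[0.4242·15.1218 + 0.5758·54.7767] = 35.0385
Node 0 (S = 135): V_0 = e^(−0.08)·[0.4242·8.0383 + 0.5758·35.0385] = 21.7727

21.77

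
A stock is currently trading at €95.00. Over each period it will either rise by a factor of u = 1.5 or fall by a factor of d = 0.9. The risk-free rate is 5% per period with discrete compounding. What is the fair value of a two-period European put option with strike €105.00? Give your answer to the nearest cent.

€14.31

Risk-neutral probability p = (1 + 0.05 − 0.9)/(1.5 − 0.9) = 0.1500/0.6000 = 0.2500
Terminal stock prices: S_uu = 213.8, S_ud = 128.2, S_dd = 76.95
Terminal payoffs (K − S): max(-108.8, 0) = 0, max(-23.25, 0) = 0, max(28.05, 0) = 28.05
Node u (S = 142.5): V_u = 1/1.05·[0.2500·0.0000 + 0.7500·0.0000] = 0.0000
Node d (S = 85.5): V_d = 1/1.05·[0.2500·0.0000 + 0.7500·28.0500] = 20.0357
Node 0 (S = 95): V_0 = 1/1.05·[0.2500·0.0000 + 0.7500·20.0357] = 14.3112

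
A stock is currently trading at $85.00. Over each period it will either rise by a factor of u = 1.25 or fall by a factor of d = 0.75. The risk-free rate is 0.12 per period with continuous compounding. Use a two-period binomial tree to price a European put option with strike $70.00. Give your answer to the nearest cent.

Risk-neutral probability p = (e^0.12 − 0.75)/(1.25 − 0.75) = 0.3775/0.5000 = 0.7550
Terminal stock prices: S_uu = 132.8, S_ud = 79.69, S_dd = 47.81
Terminal payoffs (K − S): max(-62.81, 0) = 0, max(-9.688, 0) = 0, max(22.19, 0) = 22.19
Node u (S = 106.2): V_u = e^(−0.12)·[0.7550·0.0000 + 0.2450·0.0000] = 0.0000
Node d (S = 63.75): V_d = e^(−0.12)·[0.7550·0.0000 + 0.2450·22.1875] = 4.8214
Node 0 (S = 85): V_0 = e^(−0.12)·[0.7550·0.0000 + 0.2450·4.8214] = 1.0477

$1.05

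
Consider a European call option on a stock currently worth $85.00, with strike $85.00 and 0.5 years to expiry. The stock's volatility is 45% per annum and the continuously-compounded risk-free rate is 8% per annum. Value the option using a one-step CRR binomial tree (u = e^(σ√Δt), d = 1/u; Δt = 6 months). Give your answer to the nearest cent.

CRR parameters: u = e^(σ√Δt) = e^(0.45·√0.5) = 1.3746, d = 1/u = 0.7275
Per-period rate: rΔt = 0.08·0.5 = 0.04, so R = e^0.04 = 1.0408
Risk-neutral probability p = (e^0.04 − 0.7275)/(1.3746 − 0.7275) = 0.3134/0.6472 = 0.4842
Terminal stock prices: S_u = 116.8, S_d = 61.83
Terminal payoffs (S − K): max(31.85, 0) = 31.85, max(-23.17, 0) = 0
Node 0 (S = 85): V_0 = e^(−0.04)·[0.4842·31.8451 + 0.5158·0.0000] = 14.8140

$14.81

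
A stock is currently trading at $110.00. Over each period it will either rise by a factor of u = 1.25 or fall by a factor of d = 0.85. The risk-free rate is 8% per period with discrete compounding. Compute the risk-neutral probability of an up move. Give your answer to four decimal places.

p = 0.5750

Risk-neutral probability p = (1 + 0.08 − 0.85)/(1.25 − 0.85) = 0.2300/0.4000 = 0.5750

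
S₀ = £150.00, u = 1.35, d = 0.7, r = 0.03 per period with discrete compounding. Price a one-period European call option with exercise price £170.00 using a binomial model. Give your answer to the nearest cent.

£16.02

Risk-neutral probability p = (1 + 0.03 − 0.7)/(1.35 − 0.7) = 0.3300/0.6500 = 0.5077
Terminal stock prices: S_u = 202.5, S_d = 105
Terminal payoffs (S − K): max(32.5, 0) = 32.5, max(-65, 0) = 0
Node 0 (S = 150): V_0 = 1/1.03·[0.5077·32.5000 + 0.4923·0.0000] = 16.0194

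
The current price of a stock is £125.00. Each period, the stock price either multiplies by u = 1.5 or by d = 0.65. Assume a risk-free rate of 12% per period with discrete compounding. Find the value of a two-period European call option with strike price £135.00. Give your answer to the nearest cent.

Risk-neutral probability p = (1 + 0.12 − 0.65)/(1.5 − 0.65) = 0.4700/0.8500 = 0.5529
Terminal stock prices: S_uu = 281.2, S_ud = 121.9, S_dd = 52.81
Terminal payoffs (S − K): max(146.2, 0) = 146.2, max(-13.12, 0) = 0, max(-82.19, 0) = 0
Node u (S = 187.5): V_u = 1/1.12·[0.5529·146.2500 + 0.4471·0.0000] = 72.2033
Node d (S = 81.25): V_d = 1/1.12·[0.5529·0.0000 + 0.4471·0.0000] = 0.0000
Node 0 (S = 125): V_0 = 1/1.12·[0.5529·72.2033 + 0.4471·0.0000] = 35.6466

£35.65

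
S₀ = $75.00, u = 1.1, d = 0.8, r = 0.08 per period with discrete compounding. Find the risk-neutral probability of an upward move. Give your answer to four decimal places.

Risk-neutral probability p = (1 + 0.08 − 0.8)/(1.1 − 0.8) = 0.2800/0.3000 = 0.9333

p = 0.9333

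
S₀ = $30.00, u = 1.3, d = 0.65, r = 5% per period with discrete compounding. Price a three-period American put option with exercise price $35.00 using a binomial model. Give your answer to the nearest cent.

$8.01

Risk-neutral probability p = (1 + 0.05 − 0.65)/(1.3 − 0.65) = 0.4000/0.6500 = 0.6154
Terminal stock prices: S_uuu = 65.91, S_uud = 32.96, S_udd = 16.48, S_ddd = 8.239
Terminal payoffs (K − S): max(-30.91, 0) = 0, max(2.045, 0) = 2.045, max(18.52, 0) = 18.52, max(26.76, 0) = 26.76
Node uu (S = 50.7): continuation = 1/1.05·[0.6154·0.0000 + 0.3846·2.0450] = 0.7491; exercise value = 0.0000 ≤ continuation, so V_uu = 0.7491
Node ud (S = 25.35): continuation = 1/1.05·[0.6154·2.0450 + 0.3846·18.5225] = 7.9833; exercise value = 9.6500 > continuation, so V_ud = 9.6500 (exercise)
Node dd (S = 12.68): continuation = 1/1.05·[0.6154·18.5225 + 0.3846·26.7613] = 20.6583; exercise value = 22.3250 > continuation, so V_dd = 22.3250 (exercise)
Node u (S = 39): continuation = 1/1.05·[0.6154·0.7491 + 0.3846·9.6500] = 3.9738; exercise value = 0.0000 ≤ continuation, so V_u = 3.9738
Node d (S = 19.5): continuation = 1/1.05·[0.6154·9.6500 + 0.3846·22.3250] = 13.8333; exercise value = 15.5000 > continuation, so V_d = 15.5000 (exercise)
Node 0 (S = 30): continuation = 1/1.05·[0.6154·3.9738 + 0.3846·15.5000] = 8.0066; exercise value = 5.0000 ≤ continuation, so V_0 = 8.0066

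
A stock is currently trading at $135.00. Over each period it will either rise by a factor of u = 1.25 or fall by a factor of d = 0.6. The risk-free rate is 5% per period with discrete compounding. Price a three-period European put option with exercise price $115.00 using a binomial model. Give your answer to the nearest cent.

Risk-neutral probability p = (1 + 0.05 − 0.6)/(1.25 − 0.6) = 0.4500/0.6500 = 0.6923
Terminal stock prices: S_uuu = 263.7, S_uud = 126.6, S_udd = 60.75, S_ddd = 29.16
Terminal payoffs (K − S): max(-148.7, 0) = 0, max(-11.56, 0) = 0, max(54.25, 0) = 54.25, max(85.84, 0) = 85.84
Node uu (S = 210.9): V_uu = 1/1.05·[0.6923·0.0000 + 0.3077·0.0000] = 0.0000
Node ud (S = 101.2): V_ud = 1/1.05·[0.6923·0.0000 + 0.3077·54.2500] = 15.8974
Node dd (S = 48.6): V_dd = 1/1.05·[0.6923·54.2500 + 0.3077·85.8400] = 60.9238
Node u (S = 168.8): V_u = 1/1.05·[0.6923·0.0000 + 0.3077·15.8974] = 4.6586
Node d (S = 81): V_d = 1/1.05·[0.6923·15.8974 + 0.3077·60.9238] = 28.3350
Node 0 (S = 135): V_0 = 1/1.05·[0.6923·4.6586 + 0.3077·28.3350] = 11.3749

$11.37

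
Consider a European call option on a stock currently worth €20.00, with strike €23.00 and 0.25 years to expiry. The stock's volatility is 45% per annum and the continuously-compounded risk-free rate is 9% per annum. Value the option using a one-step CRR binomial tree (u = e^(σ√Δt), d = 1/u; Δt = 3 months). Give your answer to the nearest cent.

€0.99

CRR parameters: u = e^(σ√Δt) = e^(0.45·√0.25) = 1.2523, d = 1/u = 0.7985
Per-period rate: rΔt = 0.09·0.25 = 0.0225, so R = e^0.0225 = 1.0228
Risk-neutral probability p = (e^0.0225 − 0.7985)/(1.2523 − 0.7985) = 0.2242/0.4538 = 0.4941
Terminal stock prices: S_u = 25.05, S_d = 15.97
Terminal payoffs (S − K): max(2.046, 0) = 2.046, max(-7.03, 0) = 0
Node 0 (S = 20): V_0 = e^(−0.0225)·[0.4941·2.0465 + 0.5059·0.0000] = 0.9887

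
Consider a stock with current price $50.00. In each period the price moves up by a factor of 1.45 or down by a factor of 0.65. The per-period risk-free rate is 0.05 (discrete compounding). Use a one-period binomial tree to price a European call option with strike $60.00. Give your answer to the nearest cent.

Risk-neutral probability p = (1 + 0.05 − 0.65)/(1.45 − 0.65) = 0.4000/0.8000 = 0.5000
Terminal stock prices: S_u = 72.5, S_d = 32.5
Terminal payoffs (S − K): max(12.5, 0) = 12.5, max(-27.5, 0) = 0
Node 0 (S = 50): V_0 = 1/1.05·[0.5000·12.5000 + 0.5000·0.0000] = 5.9524

$5.95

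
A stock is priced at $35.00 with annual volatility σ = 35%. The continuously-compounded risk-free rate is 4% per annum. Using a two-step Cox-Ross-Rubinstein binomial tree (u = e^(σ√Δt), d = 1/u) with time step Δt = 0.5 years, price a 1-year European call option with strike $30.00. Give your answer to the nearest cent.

CRR parameters: u = e^(σ√Δt) = e^(0.35·√0.5) = 1.2808, d = 1/u = 0.7808
Per-period rate: rΔt = 0.04·0.5 = 0.02, so R = e^0.02 = 1.0202
Risk-neutral probability p = (e^0.02 − 0.7808)/(1.2808 − 0.7808) = 0.2394/0.5000 = 0.4788
Terminal stock prices: S_uu = 57.42, S_ud = 35, S_dd = 21.34
Terminal payoffs (S − K): max(27.42, 0) = 27.42, max(5, 0) = 5, max(-8.664, 0) = 0
Node u (S = 44.83): V_u = e^(−0.02)·[0.4788·27.4160 + 0.5212·5.0000] = 15.4222
Node d (S = 27.33): V_d = e^(−0.02)·[0.4788·5.0000 + 0.5212·0.0000] = 2.3468
Node 0 (S = 35): V_0 = e^(−0.02)·[0.4788·15.4222 + 0.5212·2.3468] = 8.4374

$8.44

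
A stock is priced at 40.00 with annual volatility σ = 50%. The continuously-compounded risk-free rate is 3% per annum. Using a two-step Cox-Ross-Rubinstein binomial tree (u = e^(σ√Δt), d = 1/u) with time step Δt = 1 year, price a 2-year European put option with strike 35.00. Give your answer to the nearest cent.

CRR parameters: u = e^(σ√Δt) = e^(0.5·√1) = 1.6487, d = 1/u = 0.6065
Per-period rate: rΔt = 0.03·1 = 0.03, so R = e^0.03 = 1.0305
Risk-neutral probability p = (e^0.03 − 0.6065)/(1.6487 − 0.6065) = 0.4239/1.0422 = 0.4068
Terminal stock prices: S_uu = 108.7, S_ud = 40, S_dd = 14.72
Terminal payoffs (K − S): max(-73.73, 0) = 0, max(-5, 0) = 0, max(20.28, 0) = 20.28
Node u (S = 65.95): V_u = e^(−0.03)·[0.4068·0.0000 + 0.5932·0.0000] = 0.0000
Node d (S = 24.26): V_d = e^(−0.03)·[0.4068·0.0000 + 0.5932·20.2848] = 11.6781
Node 0 (S = 40): V_0 = e^(−0.03)·[0.4068·0.0000 + 0.5932·11.6781] = 6.7231

6.72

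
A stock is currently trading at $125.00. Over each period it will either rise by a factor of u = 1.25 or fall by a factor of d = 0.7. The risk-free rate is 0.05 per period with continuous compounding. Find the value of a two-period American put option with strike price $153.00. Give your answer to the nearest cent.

Risk-neutral probability p = (e^0.05 − 0.7)/(1.25 − 0.7) = 0.3513/0.5500 = 0.6387
Terminal stock prices: S_uu = 195.3, S_ud = 109.4, S_dd = 61.25
Terminal payoffs (K − S): max(-42.31, 0) = 0, max(43.62, 0) = 43.62, max(91.75, 0) = 91.75
Node u (S = 156.2): continuation = e^(−0.05)·[0.6387·0.0000 + 0.3613·43.6250] = 14.9941; exercise value = 0.0000 ≤ continuation, so V_u = 14.9941
Node d (S = 87.5): continuation = e^(−0.05)·[0.6387·43.6250 + 0.3613·91.7500] = 58.0381; exercise value = 65.5000 > continuation, so V_d = 65.5000 (exercise)
Node 0 (S = 125): continuation = e^(−0.05)·[0.6387·14.9941 + 0.3613·65.5000] = 31.6218; exercise value = 28.0000 ≤ continuation, so V_0 = 31.6218

$31.62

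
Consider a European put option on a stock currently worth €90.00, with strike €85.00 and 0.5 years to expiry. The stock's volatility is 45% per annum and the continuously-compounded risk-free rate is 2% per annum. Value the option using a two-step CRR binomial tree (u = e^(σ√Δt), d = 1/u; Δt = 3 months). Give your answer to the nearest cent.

€8.12

CRR parameters: u = e^(σ√Δt) = e^(0.45·√0.25) = 1.2523, d = 1/u = 0.7985
Per-period rate: rΔt = 0.02·0.25 = 0.005, so R = e^0.005 = 1.0050
Risk-neutral probability p = (e^0.005 − 0.7985)/(1.2523 − 0.7985) = 0.2065/0.4538 = 0.4550
Terminal stock prices: S_uu = 141.1, S_ud = 90, S_dd = 57.39
Terminal payoffs (K − S): max(-56.15, 0) = 0, max(-5, 0) = 0, max(27.61, 0) = 27.61
Node u (S = 112.7): V_u = e^(−0.005)·[0.4550·0.0000 + 0.5450·0.0000] = 0.0000
Node d (S = 71.87): V_d = e^(−0.005)·[0.4550·0.0000 + 0.5450·27.6135] = 14.9734
Node 0 (S = 90): V_0 = e^(−0.005)·[0.4550·0.0000 + 0.5450·14.9734] = 8.1193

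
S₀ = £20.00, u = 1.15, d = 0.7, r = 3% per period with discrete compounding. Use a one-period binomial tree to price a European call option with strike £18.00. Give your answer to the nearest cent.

Risk-neutral probability p = (1 + 0.03 − 0.7)/(1.15 − 0.7) = 0.3300/0.4500 = 0.7333
Terminal stock prices: S_u = 23, S_d = 14
Terminal payoffs (S − K): max(5, 0) = 5, max(-4, 0) = 0
Node 0 (S = 20): V_0 = 1/1.03·[0.7333·5.0000 + 0.2667·0.0000] = 3.5599

£3.56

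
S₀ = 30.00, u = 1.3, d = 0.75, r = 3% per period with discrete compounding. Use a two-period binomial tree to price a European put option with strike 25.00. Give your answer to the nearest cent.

Risk-neutral probability p = (1 + 0.03 − 0.75)/(1.3 − 0.75) = 0.2800/0.5500 = 0.5091
Terminal stock prices: S_uu = 50.7, S_ud = 29.25, S_dd = 16.88
Terminal payoffs (K − S): max(-25.7, 0) = 0, max(-4.25, 0) = 0, max(8.125, 0) = 8.125
Node u (S = 39): V_u = 1/1.03·[0.5091·0.0000 + 0.4909·0.0000] = 0.0000
Node d (S = 22.5): V_d = 1/1.03·[0.5091·0.0000 + 0.4909·8.1250] = 3.8725
Node 0 (S = 30): V_0 = 1/1.03·[0.5091·0.0000 + 0.4909·3.8725] = 1.8457

1.85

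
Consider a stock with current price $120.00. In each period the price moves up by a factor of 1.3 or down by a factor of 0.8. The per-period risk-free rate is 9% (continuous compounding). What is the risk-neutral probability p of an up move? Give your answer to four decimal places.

p = 0.5883

Risk-neutral probability p = (e^0.09 − 0.8)/(1.3 − 0.8) = 0.2942/0.5000 = 0.5883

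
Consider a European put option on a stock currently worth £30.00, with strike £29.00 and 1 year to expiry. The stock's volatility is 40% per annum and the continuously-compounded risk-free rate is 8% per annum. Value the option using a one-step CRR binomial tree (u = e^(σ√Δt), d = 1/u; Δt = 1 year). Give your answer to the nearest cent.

£4.08

CRR parameters: u = e^(σ√Δt) = e^(0.4·√1) = 1.4918, d = 1/u = 0.6703
Per-period rate: rΔt = 0.08·1 = 0.08, so R = e^0.08 = 1.0833
Risk-neutral probability p = (e^0.08 − 0.6703)/(1.4918 − 0.6703) = 0.4130/0.8215 = 0.5027
Terminal stock prices: S_u = 44.75, S_d = 20.11
Terminal payoffs (K − S): max(-15.75, 0) = 0, max(8.89, 0) = 8.89
Node 0 (S = 30): V_0 = e^(−0.08)·[0.5027·0.0000 + 0.4973·8.8904] = 4.0813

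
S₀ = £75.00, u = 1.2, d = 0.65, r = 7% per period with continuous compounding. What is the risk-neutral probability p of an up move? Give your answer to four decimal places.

Risk-neutral probability p = (e^0.07 − 0.65)/(1.2 − 0.65) = 0.4225/0.5500 = 0.7682

p = 0.7682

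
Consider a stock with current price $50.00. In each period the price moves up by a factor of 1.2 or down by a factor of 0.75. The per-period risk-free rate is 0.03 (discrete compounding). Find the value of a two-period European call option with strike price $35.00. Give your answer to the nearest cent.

$17.93

Risk-neutral probability p = (1 + 0.03 − 0.75)/(1.2 − 0.75) = 0.2800/0.4500 = 0.6222
Terminal stock prices: S_uu = 72, S_ud = 45, S_dd = 28.12
Terminal payoffs (S − K): max(37, 0) = 37, max(10, 0) = 10, max(-6.875, 0) = 0
Node u (S = 60): V_u = 1/1.03·[0.6222·37.0000 + 0.3778·10.0000] = 26.0194
Node d (S = 37.5): V_d = 1/1.03·[0.6222·10.0000 + 0.3778·0.0000] = 6.0410
Node 0 (S = 50): V_0 = 1/1.03·[0.6222·26.0194 + 0.3778·6.0410] = 17.9340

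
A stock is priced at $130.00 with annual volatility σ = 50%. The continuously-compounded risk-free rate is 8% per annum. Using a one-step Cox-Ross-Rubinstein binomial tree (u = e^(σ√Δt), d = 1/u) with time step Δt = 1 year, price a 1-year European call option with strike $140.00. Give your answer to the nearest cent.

CRR parameters: u = e^(σ√Δt) = e^(0.5·√1) = 1.6487, d = 1/u = 0.6065
Per-period rate: rΔt = 0.08·1 = 0.08, so R = e^0.08 = 1.0833
Risk-neutral probability p = (e^0.08 − 0.6065)/(1.6487 − 0.6065) = 0.4768/1.0422 = 0.4575
Terminal stock prices: S_u = 214.3, S_d = 78.85
Terminal payoffs (S − K): max(74.33, 0) = 74.33, max(-61.15, 0) = 0
Node 0 (S = 130): V_0 = e^(−0.08)·[0.4575·74.3338 + 0.5425·0.0000] = 31.3900

$31.39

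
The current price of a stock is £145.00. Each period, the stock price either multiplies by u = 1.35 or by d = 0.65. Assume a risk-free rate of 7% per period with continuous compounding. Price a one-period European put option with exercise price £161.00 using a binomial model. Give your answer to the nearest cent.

Risk-neutral probability p = (e^0.07 − 0.65)/(1.35 − 0.65) = 0.4225/0.7000 = 0.6036
Terminal stock prices: S_u = 195.8, S_d = 94.25
Terminal payoffs (K − S): max(-34.75, 0) = 0, max(66.75, 0) = 66.75
Node 0 (S = 145): V_0 = e^(−0.07)·[0.6036·0.0000 + 0.3964·66.7500] = 24.6719

£24.67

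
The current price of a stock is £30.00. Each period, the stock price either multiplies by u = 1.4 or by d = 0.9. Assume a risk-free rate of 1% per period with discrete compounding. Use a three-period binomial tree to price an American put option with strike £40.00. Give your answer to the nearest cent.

£10.92

Risk-neutral probability p = (1 + 0.01 − 0.9)/(1.4 − 0.9) = 0.1100/0.5000 = 0.2200
Terminal stock prices: S_uuu = 82.32, S_uud = 52.92, S_udd = 34.02, S_ddd = 21.87
Terminal payoffs (K − S): max(-42.32, 0) = 0, max(-12.92, 0) = 0, max(5.98, 0) = 5.98, max(18.13, 0) = 18.13
Node uu (S = 58.8): continuation = 1/1.01·[0.2200·0.0000 + 0.7800·0.0000] = 0.0000; exercise value = 0.0000 ≤ continuation, so V_uu = 0.0000
Node ud (S = 37.8): continuation = 1/1.01·[0.2200·0.0000 + 0.7800·5.9800] = 4.6182; exercise value = 2.2000 ≤ continuation, so V_ud = 4.6182
Node dd (S = 24.3): continuation = 1/1.01·[0.2200·5.9800 + 0.7800·18.1300] = 15.3040; exercise value = 15.7000 > continuation, so V_dd = 15.7000 (exercise)
Node u (S = 42): continuation = 1/1.01·[0.2200·0.0000 + 0.7800·4.6182] = 3.5665; exercise value = 0.0000 ≤ continuation, so V_u = 3.5665
Node d (S = 27): continuation = 1/1.01·[0.2200·4.6182 + 0.7800·15.7000] = 13.1307; exercise value = 13.0000 ≤ continuation, so V_d = 13.1307
Node 0 (S = 30): continuation = 1/1.01·[0.2200·3.5665 + 0.7800·13.1307] = 10.9174; exercise value = 10.0000 ≤ continuation, so V_0 = 10.9174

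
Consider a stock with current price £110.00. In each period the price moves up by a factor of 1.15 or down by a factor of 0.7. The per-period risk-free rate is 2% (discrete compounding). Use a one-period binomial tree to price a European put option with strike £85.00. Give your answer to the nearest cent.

Risk-neutral probability p = (1 + 0.02 − 0.7)/(1.15 − 0.7) = 0.3200/0.4500 = 0.7111
Terminal stock prices: S_u = 126.5, S_d = 77
Terminal payoffs (K − S): max(-41.5, 0) = 0, max(8, 0) = 8
Node 0 (S = 110): V_0 = 1/1.02·[0.7111·0.0000 + 0.2889·8.0000] = 2.2658

£2.27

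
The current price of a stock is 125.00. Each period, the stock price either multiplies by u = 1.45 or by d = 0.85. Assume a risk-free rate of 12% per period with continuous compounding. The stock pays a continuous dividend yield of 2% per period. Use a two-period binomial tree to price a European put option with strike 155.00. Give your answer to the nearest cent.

17.17

Per-period risk-free factor R = e^0.12 = 1.1275; dividend-adjusted growth = e^(0.12−0.02) = 1.1052.
Risk-neutral probability p = (1.1052 − 0.85)/(1.45 − 0.85) = 0.2552/0.6000 = 0.4253
Terminal stock prices: S_uu = 262.8, S_ud = 154.1, S_dd = 90.31
Terminal payoffs (K − S): max(-107.8, 0) = 0, max(0.9375, 0) = 0.9375, max(64.69, 0) = 64.69
Node u (S = 181.2): V_u = e^(−0.12)·[0.4253·0.0000 + 0.5747·0.9375] = 0.4779
Node d (S = 106.2): V_d = e^(−0.12)·[0.4253·0.9375 + 0.5747·64.6875] = 33.3266
Node 0 (S = 125): V_0 = e^(−0.12)·[0.4253·0.4779 + 0.5747·33.3266] = 17.1677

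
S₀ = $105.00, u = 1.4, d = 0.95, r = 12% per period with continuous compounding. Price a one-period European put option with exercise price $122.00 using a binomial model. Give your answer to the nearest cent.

$11.95

Risk-neutral probability p = (e^0.12 − 0.95)/(1.4 − 0.95) = 0.1775/0.4500 = 0.3944
Terminal stock prices: S_u = 147, S_d = 99.75
Terminal payoffs (K − S): max(-25, 0) = 0, max(22.25, 0) = 22.25
Node 0 (S = 105): V_0 = e^(−0.12)·[0.3944·0.0000 + 0.6056·22.2500] = 11.9502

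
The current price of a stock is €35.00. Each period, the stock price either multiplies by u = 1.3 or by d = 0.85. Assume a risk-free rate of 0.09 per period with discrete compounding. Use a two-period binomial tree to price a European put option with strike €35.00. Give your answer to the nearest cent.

Risk-neutral probability p = (1 + 0.09 − 0.85)/(1.3 − 0.85) = 0.2400/0.4500 = 0.5333
Terminal stock prices: S_uu = 59.15, S_ud = 38.67, S_dd = 25.29
Terminal payoffs (K − S): max(-24.15, 0) = 0, max(-3.675, 0) = 0, max(9.713, 0) = 9.713
Node u (S = 45.5): V_u = 1/1.09·[0.5333·0.0000 + 0.4667·0.0000] = 0.0000
Node d (S = 29.75): V_d = 1/1.09·[0.5333·0.0000 + 0.4667·9.7125] = 4.1583
Node 0 (S = 35): V_0 = 1/1.09·[0.5333·0.0000 + 0.4667·4.1583] = 1.7803

€1.78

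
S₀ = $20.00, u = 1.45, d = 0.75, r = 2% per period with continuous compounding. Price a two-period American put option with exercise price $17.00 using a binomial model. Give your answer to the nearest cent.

$2.08

Risk-neutral probability p = (e^0.02 − 0.75)/(1.45 − 0.75) = 0.2702/0.7000 = 0.3860
Terminal stock prices: S_uu = 42.05, S_ud = 21.75, S_dd = 11.25
Terminal payoffs (K − S): max(-25.05, 0) = 0, max(-4.75, 0) = 0, max(5.75, 0) = 5.75
Node u (S = 29): continuation = e^(−0.02)·[0.3860·0.0000 + 0.6140·0.0000] = 0.0000; exercise value = 0.0000 ≤ continuation, so V_u = 0.0000
Node d (S = 15): continuation = e^(−0.02)·[0.3860·0.0000 + 0.6140·5.7500] = 3.4606; exercise value = 2.0000 ≤ continuation, so V_d = 3.4606
Node 0 (S = 20): continuation = e^(−0.02)·[0.3860·0.0000 + 0.6140·3.4606] = 2.0827; exercise value = 0.0000 ≤ continuation, so V_0 = 2.0827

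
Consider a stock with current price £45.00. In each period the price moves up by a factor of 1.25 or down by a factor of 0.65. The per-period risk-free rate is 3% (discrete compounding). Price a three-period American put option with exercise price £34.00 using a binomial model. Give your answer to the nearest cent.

£3.49

Risk-neutral probability p = (1 + 0.03 − 0.65)/(1.25 − 0.65) = 0.3800/0.6000 = 0.6333
Terminal stock prices: S_uuu = 87.89, S_uud = 45.7, S_udd = 23.77, S_ddd = 12.36
Terminal payoffs (K − S): max(-53.89, 0) = 0, max(-11.7, 0) = 0, max(10.23, 0) = 10.23, max(21.64, 0) = 21.64
Node uu (S = 70.31): continuation = 1/1.03·[0.6333·0.0000 + 0.3667·0.0000] = 0.0000; exercise value = 0.0000 ≤ continuation, so V_uu = 0.0000
Node ud (S = 36.56): continuation = 1/1.03·[0.6333·0.0000 + 0.3667·10.2344] = 3.6433; exercise value = 0.0000 ≤ continuation, so V_ud = 3.6433
Node dd (S = 19.01): continuation = 1/1.03·[0.6333·10.2344 + 0.3667·21.6419] = 13.9972; exercise value = 14.9875 > continuation, so V_dd = 14.9875 (exercise)
Node u (S = 56.25): continuation = 1/1.03·[0.6333·0.0000 + 0.3667·3.6433] = 1.2970; exercise value = 0.0000 ≤ continuation, so V_u = 1.2970
Node d (S = 29.25): continuation = 1/1.03·[0.6333·3.6433 + 0.3667·14.9875] = 7.5756; exercise value = 4.7500 ≤ continuation, so V_d = 7.5756
Node 0 (S = 45): continuation = 1/1.03·[0.6333·1.2970 + 0.3667·7.5756] = 3.4943; exercise value = 0.0000 ≤ continuation, so V_0 = 3.4943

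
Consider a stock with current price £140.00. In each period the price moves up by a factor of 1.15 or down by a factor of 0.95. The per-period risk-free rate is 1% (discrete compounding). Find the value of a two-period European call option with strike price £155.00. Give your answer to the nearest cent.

Risk-neutral probability p = (1 + 0.01 − 0.95)/(1.15 − 0.95) = 0.0600/0.2000 = 0.3000
Terminal stock prices: S_uu = 185.1, S_ud = 152.9, S_dd = 126.3
Terminal payoffs (S − K): max(30.15, 0) = 30.15, max(-2.05, 0) = 0, max(-28.65, 0) = 0
Node u (S = 161): V_u = 1/1.01·[0.3000·30.1500 + 0.7000·0.0000] = 8.9554
Node d (S = 133): V_d = 1/1.01·[0.3000·0.0000 + 0.7000·0.0000] = 0.0000
Node 0 (S = 140): V_0 = 1/1.01·[0.3000·8.9554 + 0.7000·0.0000] = 2.6600

£2.66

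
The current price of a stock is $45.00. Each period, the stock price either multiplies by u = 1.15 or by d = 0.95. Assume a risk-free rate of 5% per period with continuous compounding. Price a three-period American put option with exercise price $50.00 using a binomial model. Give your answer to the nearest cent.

Risk-neutral probability p = (e^0.05 − 0.95)/(1.15 − 0.95) = 0.1013/0.2000 = 0.5064
Terminal stock prices: S_uuu = 68.44, S_uud = 56.54, S_udd = 46.7, S_ddd = 38.58
Terminal payoffs (K − S): max(-18.44, 0) = 0, max(-6.537, 0) = 0, max(3.296, 0) = 3.296, max(11.42, 0) = 11.42
Node uu (S = 59.51): continuation = e^(−0.05)·[0.5064·0.0000 + 0.4936·0.0000] = 0.0000; exercise value = 0.0000 ≤ continuation, so V_uu = 0.0000
Node ud (S = 49.16): continuation = e^(−0.05)·[0.5064·0.0000 + 0.4936·3.2956] = 1.5475; exercise value = 0.8375 ≤ continuation, so V_ud = 1.5475
Node dd (S = 40.61): continuation = e^(−0.05)·[0.5064·3.2956 + 0.4936·11.4181] = 6.9490; exercise value = 9.3875 > continuation, so V_dd = 9.3875 (exercise)
Node u (S = 51.75): continuation = e^(−0.05)·[0.5064·0.0000 + 0.4936·1.5475] = 0.7267; exercise value = 0.0000 ≤ continuation, so V_u = 0.7267
Node d (S = 42.75): continuation = e^(−0.05)·[0.5064·1.5475 + 0.4936·9.3875] = 5.1535; exercise value = 7.2500 > continuation, so V_d = 7.2500 (exercise)
Node 0 (S = 45): continuation = e^(−0.05)·[0.5064·0.7267 + 0.4936·7.2500] = 3.7544; exercise value = 5.0000 > continuation, so V_0 = 5.0000 (exercise)

$5.00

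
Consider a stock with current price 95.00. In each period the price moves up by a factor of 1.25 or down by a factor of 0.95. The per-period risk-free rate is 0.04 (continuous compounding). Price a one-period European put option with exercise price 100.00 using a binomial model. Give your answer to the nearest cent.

Risk-neutral probability p = (e^0.04 − 0.95)/(1.25 − 0.95) = 0.0908/0.3000 = 0.3027
Terminal stock prices: S_u = 118.8, S_d = 90.25
Terminal payoffs (K − S): max(-18.75, 0) = 0, max(9.75, 0) = 9.75
Node 0 (S = 95): V_0 = e^(−0.04)·[0.3027·0.0000 + 0.6973·9.7500] = 6.5321

6.53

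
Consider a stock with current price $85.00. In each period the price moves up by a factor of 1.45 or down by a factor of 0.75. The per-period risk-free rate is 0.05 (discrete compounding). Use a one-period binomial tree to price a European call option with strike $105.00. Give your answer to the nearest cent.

$7.45

Risk-neutral probability p = (1 + 0.05 − 0.75)/(1.45 − 0.75) = 0.3000/0.7000 = 0.4286
Terminal stock prices: S_u = 123.2, S_d = 63.75
Terminal payoffs (S − K): max(18.25, 0) = 18.25, max(-41.25, 0) = 0
Node 0 (S = 85): V_0 = 1/1.05·[0.4286·18.2500 + 0.5714·0.0000] = 7.4490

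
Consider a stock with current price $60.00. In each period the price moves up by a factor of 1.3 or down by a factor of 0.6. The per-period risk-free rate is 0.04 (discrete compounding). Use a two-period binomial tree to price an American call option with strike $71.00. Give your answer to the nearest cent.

$11.10

Risk-neutral probability p = (1 + 0.04 − 0.6)/(1.3 − 0.6) = 0.4400/0.7000 = 0.6286
Terminal stock prices: S_uu = 101.4, S_ud = 46.8, S_dd = 21.6
Terminal payoffs (S − K): max(30.4, 0) = 30.4, max(-24.2, 0) = 0, max(-49.4, 0) = 0
Node u (S = 78): continuation = 1/1.04·[0.6286·30.4000 + 0.3714·0.0000] = 18.3736; exercise value = 7.0000 ≤ continuation, so V_u = 18.3736
Node d (S = 36): continuation = 1/1.04·[0.6286·0.0000 + 0.3714·0.0000] = 0.0000; exercise value = 0.0000 ≤ continuation, so V_d = 0.0000
Node 0 (S = 60): continuation = 1/1.04·[0.6286·18.3736 + 0.3714·0.0000] = 11.1049; exercise value = 0.0000 ≤ continuation, so V_0 = 11.1049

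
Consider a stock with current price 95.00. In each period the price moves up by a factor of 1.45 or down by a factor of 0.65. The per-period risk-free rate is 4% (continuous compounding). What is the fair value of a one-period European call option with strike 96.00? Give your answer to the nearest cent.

Risk-neutral probability p = (e^0.04 − 0.65)/(1.45 − 0.65) = 0.3908/0.8000 = 0.4885
Terminal stock prices: S_u = 137.8, S_d = 61.75
Terminal payoffs (S − K): max(41.75, 0) = 41.75, max(-34.25, 0) = 0
Node 0 (S = 95): V_0 = e^(−0.04)·[0.4885·41.7500 + 0.5115·0.0000] = 19.5957

19.60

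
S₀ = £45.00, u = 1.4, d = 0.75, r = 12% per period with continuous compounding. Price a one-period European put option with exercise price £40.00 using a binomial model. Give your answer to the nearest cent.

£2.32

Risk-neutral probability p = (e^0.12 − 0.75)/(1.4 − 0.75) = 0.3775/0.6500 = 0.5808
Terminal stock prices: S_u = 63, S_d = 33.75
Terminal payoffs (K − S): max(-23, 0) = 0, max(6.25, 0) = 6.25
Node 0 (S = 45): V_0 = e^(−0.12)·[0.5808·0.0000 + 0.4192·6.2500] = 2.3239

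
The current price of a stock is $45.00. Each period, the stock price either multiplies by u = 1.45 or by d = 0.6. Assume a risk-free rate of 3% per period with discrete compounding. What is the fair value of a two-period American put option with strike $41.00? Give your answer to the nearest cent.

$7.15

Risk-neutral probability p = (1 + 0.03 − 0.6)/(1.45 − 0.6) = 0.4300/0.8500 = 0.5059
Terminal stock prices: S_uu = 94.61, S_ud = 39.15, S_dd = 16.2
Terminal payoffs (K − S): max(-53.61, 0) = 0, max(1.85, 0) = 1.85, max(24.8, 0) = 24.8
Node u (S = 65.25): continuation = 1/1.03·[0.5059·0.0000 + 0.4941·1.8500] = 0.8875; exercise value = 0.0000 ≤ continuation, so V_u = 0.8875
Node d (S = 27): continuation = 1/1.03·[0.5059·1.8500 + 0.4941·24.8000] = 12.8058; exercise value = 14.0000 > continuation, so V_d = 14.0000 (exercise)
Node 0 (S = 45): continuation = 1/1.03·[0.5059·0.8875 + 0.4941·14.0000] = 7.1521; exercise value = 0.0000 ≤ continuation, so V_0 = 7.1521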